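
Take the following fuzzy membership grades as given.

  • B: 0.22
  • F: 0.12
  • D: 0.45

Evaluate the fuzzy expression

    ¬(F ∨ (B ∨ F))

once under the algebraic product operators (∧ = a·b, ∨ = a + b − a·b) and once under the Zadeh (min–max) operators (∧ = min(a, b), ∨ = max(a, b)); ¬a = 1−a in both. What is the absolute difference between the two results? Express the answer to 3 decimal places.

0.176

Under algebraic product:
  B ∨ F = a + b − a·b on (0.2200, 0.1200) = 0.3136
  F ∨ (B ∨ F) = a + b − a·b on (0.1200, 0.3136) = 0.3960
  ¬(F ∨ (B ∨ F)) = 1 − 0.3960 = 0.6040
  → value = 0.6040
Under Zadeh (min–max):
  B ∨ F = max(a, b) on (0.22, 0.12) = 0.22
  F ∨ (B ∨ F) = max(a, b) on (0.12, 0.22) = 0.22
  ¬(F ∨ (B ∨ F)) = 1 − 0.22 = 0.78
  → value = 0.7800
|0.6040 − 0.7800| = 0.176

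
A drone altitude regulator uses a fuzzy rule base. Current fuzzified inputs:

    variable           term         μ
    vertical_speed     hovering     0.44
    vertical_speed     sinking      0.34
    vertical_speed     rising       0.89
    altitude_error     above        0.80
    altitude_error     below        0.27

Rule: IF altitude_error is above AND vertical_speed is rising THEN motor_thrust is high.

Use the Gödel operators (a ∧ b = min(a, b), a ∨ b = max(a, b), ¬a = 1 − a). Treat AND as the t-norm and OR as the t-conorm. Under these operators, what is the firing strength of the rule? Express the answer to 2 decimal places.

firing strength: above=0.80, rising=0.89; AND[min(a, b)] → w = 0.80

0.80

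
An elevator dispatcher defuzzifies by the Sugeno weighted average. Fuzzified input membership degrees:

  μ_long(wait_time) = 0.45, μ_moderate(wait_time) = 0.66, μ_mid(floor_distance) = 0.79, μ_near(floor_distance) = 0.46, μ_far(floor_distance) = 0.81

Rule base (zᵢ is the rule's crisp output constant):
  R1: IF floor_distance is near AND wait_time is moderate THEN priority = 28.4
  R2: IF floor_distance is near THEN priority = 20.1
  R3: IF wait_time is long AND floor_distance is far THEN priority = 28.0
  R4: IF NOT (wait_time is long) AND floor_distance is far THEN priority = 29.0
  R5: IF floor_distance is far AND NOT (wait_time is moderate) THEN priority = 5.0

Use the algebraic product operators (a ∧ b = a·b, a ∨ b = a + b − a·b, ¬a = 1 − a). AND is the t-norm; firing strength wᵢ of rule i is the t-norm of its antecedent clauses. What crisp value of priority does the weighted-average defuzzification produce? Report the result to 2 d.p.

R1 (z=28.4): near=0.46, moderate=0.66; AND[a·b] → w = 0.3036
R2 (z=20.1): near=0.46 → w = 0.4600
R3 (z=28.0): long=0.45, far=0.81; AND[a·b] → w = 0.3645
R4 (z=29.0): ¬long=1−0.45=0.55, far=0.81; AND[a·b] → w = 0.4455
R5 (z=5.0): far=0.81, ¬moderate=1−0.66=0.34; AND[a·b] → w = 0.2754
Weighted average = (0.3036·28.4 + 0.4600·20.1 + 0.3645·28.0 + 0.4455·29.0 + 0.2754·5.0) / (0.3036 + 0.4600 + 0.3645 + 0.4455 + 0.2754)
  = 42.3707 / 1.8490 = 22.92

22.92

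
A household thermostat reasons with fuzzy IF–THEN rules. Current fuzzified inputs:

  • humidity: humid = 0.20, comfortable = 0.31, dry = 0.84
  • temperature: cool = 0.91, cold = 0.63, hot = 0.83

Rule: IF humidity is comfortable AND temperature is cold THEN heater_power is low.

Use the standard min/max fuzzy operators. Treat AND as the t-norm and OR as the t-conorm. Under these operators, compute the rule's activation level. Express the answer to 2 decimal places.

firing strength: comfortable=0.31, cold=0.63; AND[min(a, b)] → w = 0.31

0.31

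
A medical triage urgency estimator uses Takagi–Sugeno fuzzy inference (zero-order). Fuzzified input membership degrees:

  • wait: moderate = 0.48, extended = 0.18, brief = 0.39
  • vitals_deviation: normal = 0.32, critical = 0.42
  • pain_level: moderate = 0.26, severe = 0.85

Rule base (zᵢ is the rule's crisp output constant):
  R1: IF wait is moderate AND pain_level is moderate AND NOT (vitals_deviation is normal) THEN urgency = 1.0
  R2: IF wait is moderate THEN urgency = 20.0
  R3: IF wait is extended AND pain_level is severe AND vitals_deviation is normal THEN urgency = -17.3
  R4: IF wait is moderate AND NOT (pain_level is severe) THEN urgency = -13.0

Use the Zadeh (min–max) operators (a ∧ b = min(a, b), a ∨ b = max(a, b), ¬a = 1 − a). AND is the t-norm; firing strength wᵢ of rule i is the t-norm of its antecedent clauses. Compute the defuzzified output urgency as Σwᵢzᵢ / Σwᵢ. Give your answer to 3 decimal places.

R1 (z=1.0): moderate=0.48, moderate=0.26, ¬normal=1−0.32=0.68; AND[min(a, b)] → w = 0.26
R2 (z=20.0): moderate=0.48 → w = 0.48
R3 (z=-17.3): extended=0.18, severe=0.85, normal=0.32; AND[min(a, b)] → w = 0.18
R4 (z=-13.0): moderate=0.48, ¬severe=1−0.85=0.15; AND[min(a, b)] → w = 0.15
Weighted average = (0.26·1.0 + 0.48·20.0 + 0.18·-17.3 + 0.15·-13.0) / (0.26 + 0.48 + 0.18 + 0.15)
  = 4.7960 / 1.0700 = 4.482

4.482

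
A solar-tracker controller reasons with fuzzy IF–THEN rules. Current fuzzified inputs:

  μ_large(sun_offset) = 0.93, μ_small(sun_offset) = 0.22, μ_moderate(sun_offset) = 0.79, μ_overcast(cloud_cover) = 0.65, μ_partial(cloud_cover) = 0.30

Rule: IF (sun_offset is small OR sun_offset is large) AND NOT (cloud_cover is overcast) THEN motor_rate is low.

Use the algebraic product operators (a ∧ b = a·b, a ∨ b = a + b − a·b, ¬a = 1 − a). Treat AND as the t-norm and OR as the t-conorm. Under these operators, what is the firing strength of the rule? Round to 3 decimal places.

0.331

firing strength: (small=0.22 OR large=0.93) = 0.9454; AND[a·b] with ¬overcast=1−0.65=0.35 → w = 0.3309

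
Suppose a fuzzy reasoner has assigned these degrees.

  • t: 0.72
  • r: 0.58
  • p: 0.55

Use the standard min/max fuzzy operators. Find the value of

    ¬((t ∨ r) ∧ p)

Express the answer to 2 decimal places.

t ∨ r = max(a, b) on (0.72, 0.58) = 0.72
(t ∨ r) ∧ p = min(a, b) on (0.72, 0.55) = 0.55
¬((t ∨ r) ∧ p) = 1 − 0.55 = 0.45

0.45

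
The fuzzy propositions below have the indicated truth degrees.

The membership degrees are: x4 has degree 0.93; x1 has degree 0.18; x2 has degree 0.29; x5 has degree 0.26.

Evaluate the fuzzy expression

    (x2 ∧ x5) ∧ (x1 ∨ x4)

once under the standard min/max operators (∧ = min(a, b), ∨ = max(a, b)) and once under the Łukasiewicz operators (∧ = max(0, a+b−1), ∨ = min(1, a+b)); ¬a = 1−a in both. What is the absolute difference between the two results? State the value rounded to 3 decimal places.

Under standard min/max:
  x2 ∧ x5 = min(a, b) on (0.29, 0.26) = 0.26
  x1 ∨ x4 = max(a, b) on (0.18, 0.93) = 0.93
  (x2 ∧ x5) ∧ (x1 ∨ x4) = min(a, b) on (0.26, 0.93) = 0.26
  → value = 0.2600
Under Łukasiewicz:
  x2 ∧ x5 = max(0, a+b−1) on (0.29, 0.26) = 0.00
  x1 ∨ x4 = min(1, a+b) on (0.18, 0.93) = 1.00
  (x2 ∧ x5) ∧ (x1 ∨ x4) = max(0, a+b−1) on (0.00, 1.00) = 0.00
  → value = 0.0000
|0.2600 − 0.0000| = 0.260

0.260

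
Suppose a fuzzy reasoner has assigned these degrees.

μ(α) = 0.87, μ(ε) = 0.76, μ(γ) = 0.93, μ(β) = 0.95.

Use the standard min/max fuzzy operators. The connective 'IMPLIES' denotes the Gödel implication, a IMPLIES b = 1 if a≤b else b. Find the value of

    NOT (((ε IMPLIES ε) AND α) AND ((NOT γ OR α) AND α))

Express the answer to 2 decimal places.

ε IMPLIES ε  [Gödel: 1 if a≤b else b] with a=0.76, b=0.76 → 1.00
(ε IMPLIES ε) AND α = min(a, b) on (1.00, 0.87) = 0.87
NOT γ = 1 − 0.93 = 0.07
NOT γ OR α = max(a, b) on (0.07, 0.87) = 0.87
(NOT γ OR α) AND α = min(a, b) on (0.87, 0.87) = 0.87
((ε IMPLIES ε) AND α) AND ((NOT γ OR α) AND α) = min(a, b) on (0.87, 0.87) = 0.87
NOT (((ε IMPLIES ε) AND α) AND ((NOT γ OR α) AND α)) = 1 − 0.87 = 0.13

0.13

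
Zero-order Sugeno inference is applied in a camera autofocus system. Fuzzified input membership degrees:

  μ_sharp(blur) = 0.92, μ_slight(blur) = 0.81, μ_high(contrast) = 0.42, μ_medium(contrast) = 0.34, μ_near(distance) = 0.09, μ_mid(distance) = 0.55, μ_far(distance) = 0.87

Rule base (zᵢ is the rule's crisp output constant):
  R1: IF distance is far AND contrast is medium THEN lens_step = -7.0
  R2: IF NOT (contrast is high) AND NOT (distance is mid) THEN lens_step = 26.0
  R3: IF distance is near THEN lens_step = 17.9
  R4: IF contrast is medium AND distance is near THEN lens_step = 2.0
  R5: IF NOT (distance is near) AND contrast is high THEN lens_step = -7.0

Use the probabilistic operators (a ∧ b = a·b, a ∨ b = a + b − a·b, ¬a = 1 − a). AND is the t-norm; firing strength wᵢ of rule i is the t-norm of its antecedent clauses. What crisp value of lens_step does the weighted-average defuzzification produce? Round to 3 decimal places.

R1 (z=-7.0): far=0.87, medium=0.34; AND[a·b] → w = 0.2958
R2 (z=26.0): ¬high=1−0.42=0.58, ¬mid=1−0.55=0.45; AND[a·b] → w = 0.2610
R3 (z=17.9): near=0.09 → w = 0.0900
R4 (z=2.0): medium=0.34, near=0.09; AND[a·b] → w = 0.0306
R5 (z=-7.0): ¬near=1−0.09=0.91, high=0.42; AND[a·b] → w = 0.3822
Weighted average = (0.2958·-7.0 + 0.2610·26.0 + 0.0900·17.9 + 0.0306·2.0 + 0.3822·-7.0) / (0.2958 + 0.2610 + 0.0900 + 0.0306 + 0.3822)
  = 3.7122 / 1.0596 = 3.503

3.503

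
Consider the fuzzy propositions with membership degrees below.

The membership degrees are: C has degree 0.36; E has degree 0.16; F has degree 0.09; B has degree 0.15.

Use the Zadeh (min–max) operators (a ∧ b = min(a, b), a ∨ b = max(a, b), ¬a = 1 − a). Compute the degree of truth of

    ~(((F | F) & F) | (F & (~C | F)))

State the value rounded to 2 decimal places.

F | F = max(a, b) on (0.09, 0.09) = 0.09
(F | F) & F = min(a, b) on (0.09, 0.09) = 0.09
~C = 1 − 0.36 = 0.64
~C | F = max(a, b) on (0.64, 0.09) = 0.64
F & (~C | F) = min(a, b) on (0.09, 0.64) = 0.09
((F | F) & F) | (F & (~C | F)) = max(a, b) on (0.09, 0.09) = 0.09
~(((F | F) & F) | (F & (~C | F))) = 1 − 0.09 = 0.91

0.91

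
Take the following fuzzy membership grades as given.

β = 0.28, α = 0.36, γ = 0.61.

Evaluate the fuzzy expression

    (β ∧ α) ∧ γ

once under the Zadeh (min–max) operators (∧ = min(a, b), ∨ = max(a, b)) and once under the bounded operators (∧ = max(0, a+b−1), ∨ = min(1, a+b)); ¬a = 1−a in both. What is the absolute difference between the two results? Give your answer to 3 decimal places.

Under Zadeh (min–max):
  β ∧ α = min(a, b) on (0.28, 0.36) = 0.28
  (β ∧ α) ∧ γ = min(a, b) on (0.28, 0.61) = 0.28
  → value = 0.2800
Under bounded:
  β ∧ α = max(0, a+b−1) on (0.28, 0.36) = 0.00
  (β ∧ α) ∧ γ = max(0, a+b−1) on (0.00, 0.61) = 0.00
  → value = 0.0000
|0.2800 − 0.0000| = 0.280

0.280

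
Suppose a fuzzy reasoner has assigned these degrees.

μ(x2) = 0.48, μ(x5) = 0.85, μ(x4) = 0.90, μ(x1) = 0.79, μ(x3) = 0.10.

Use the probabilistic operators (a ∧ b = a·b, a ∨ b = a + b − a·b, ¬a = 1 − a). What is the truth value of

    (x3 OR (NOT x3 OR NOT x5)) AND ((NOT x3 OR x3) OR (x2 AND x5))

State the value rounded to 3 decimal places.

0.874

NOT x3 = 1 − 0.1000 = 0.9000
NOT x5 = 1 − 0.8500 = 0.1500
NOT x3 OR NOT x5 = a + b − a·b on (0.9000, 0.1500) = 0.9150
x3 OR (NOT x3 OR NOT x5) = a + b − a·b on (0.1000, 0.9150) = 0.9235
NOT x3 = 1 − 0.1000 = 0.9000
NOT x3 OR x3 = a + b − a·b on (0.9000, 0.1000) = 0.9100
x2 AND x5 = a·b on (0.4800, 0.8500) = 0.4080
(NOT x3 OR x3) OR (x2 AND x5) = a + b − a·b on (0.9100, 0.4080) = 0.9467
(x3 OR (NOT x3 OR NOT x5)) AND ((NOT x3 OR x3) OR (x2 AND x5)) = a·b on (0.9235, 0.9467) = 0.8743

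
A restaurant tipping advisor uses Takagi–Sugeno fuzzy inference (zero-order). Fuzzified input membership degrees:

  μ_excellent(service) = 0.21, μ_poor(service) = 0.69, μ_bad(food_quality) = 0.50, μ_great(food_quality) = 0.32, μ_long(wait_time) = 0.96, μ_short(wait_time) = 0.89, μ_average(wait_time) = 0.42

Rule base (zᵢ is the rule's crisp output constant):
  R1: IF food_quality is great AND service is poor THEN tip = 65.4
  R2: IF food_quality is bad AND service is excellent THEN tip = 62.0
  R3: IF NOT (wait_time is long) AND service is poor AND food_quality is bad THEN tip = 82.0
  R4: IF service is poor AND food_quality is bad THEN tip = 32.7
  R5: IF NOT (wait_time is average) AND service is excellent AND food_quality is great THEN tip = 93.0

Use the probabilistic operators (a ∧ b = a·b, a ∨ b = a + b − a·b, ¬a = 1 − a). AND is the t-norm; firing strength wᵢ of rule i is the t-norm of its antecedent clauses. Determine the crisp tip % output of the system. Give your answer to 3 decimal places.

51.119

R1 (z=65.4): great=0.32, poor=0.69; AND[a·b] → w = 0.2208
R2 (z=62.0): bad=0.50, excellent=0.21; AND[a·b] → w = 0.1050
R3 (z=82.0): ¬long=1−0.96=0.04, poor=0.69, bad=0.50; AND[a·b] → w = 0.0138
R4 (z=32.7): poor=0.69, bad=0.50; AND[a·b] → w = 0.3450
R5 (z=93.0): ¬average=1−0.42=0.58, excellent=0.21, great=0.32; AND[a·b] → w = 0.0390
Weighted average = (0.2208·65.4 + 0.1050·62.0 + 0.0138·82.0 + 0.3450·32.7 + 0.0390·93.0) / (0.2208 + 0.1050 + 0.0138 + 0.3450 + 0.0390)
  = 36.9882 / 0.7236 = 51.119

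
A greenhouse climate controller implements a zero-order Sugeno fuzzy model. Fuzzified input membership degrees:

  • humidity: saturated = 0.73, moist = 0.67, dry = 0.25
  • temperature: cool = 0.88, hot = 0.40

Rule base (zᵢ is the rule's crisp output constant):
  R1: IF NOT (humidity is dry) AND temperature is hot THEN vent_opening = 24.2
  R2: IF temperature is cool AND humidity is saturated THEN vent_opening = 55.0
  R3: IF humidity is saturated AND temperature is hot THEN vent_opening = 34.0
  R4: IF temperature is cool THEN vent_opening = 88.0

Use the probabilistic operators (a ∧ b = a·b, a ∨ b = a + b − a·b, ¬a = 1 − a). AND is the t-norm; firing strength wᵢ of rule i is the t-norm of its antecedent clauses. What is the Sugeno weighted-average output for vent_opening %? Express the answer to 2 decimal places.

61.46

R1 (z=24.2): ¬dry=1−0.25=0.75, hot=0.40; AND[a·b] → w = 0.3000
R2 (z=55.0): cool=0.88, saturated=0.73; AND[a·b] → w = 0.6424
R3 (z=34.0): saturated=0.73, hot=0.40; AND[a·b] → w = 0.2920
R4 (z=88.0): cool=0.88 → w = 0.8800
Weighted average = (0.3000·24.2 + 0.6424·55.0 + 0.2920·34.0 + 0.8800·88.0) / (0.3000 + 0.6424 + 0.2920 + 0.8800)
  = 129.9600 / 2.1144 = 61.46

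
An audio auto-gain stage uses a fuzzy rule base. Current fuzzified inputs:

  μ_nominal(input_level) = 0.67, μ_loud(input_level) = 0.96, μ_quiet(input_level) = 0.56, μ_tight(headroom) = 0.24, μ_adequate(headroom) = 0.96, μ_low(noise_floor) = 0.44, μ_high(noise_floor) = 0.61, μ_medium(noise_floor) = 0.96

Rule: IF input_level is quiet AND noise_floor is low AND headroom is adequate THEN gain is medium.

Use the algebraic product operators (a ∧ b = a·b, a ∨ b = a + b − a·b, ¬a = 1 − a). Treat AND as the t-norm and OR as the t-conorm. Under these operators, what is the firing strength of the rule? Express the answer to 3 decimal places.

firing strength: quiet=0.56, low=0.44, adequate=0.96; AND[a·b] → w = 0.2365

0.237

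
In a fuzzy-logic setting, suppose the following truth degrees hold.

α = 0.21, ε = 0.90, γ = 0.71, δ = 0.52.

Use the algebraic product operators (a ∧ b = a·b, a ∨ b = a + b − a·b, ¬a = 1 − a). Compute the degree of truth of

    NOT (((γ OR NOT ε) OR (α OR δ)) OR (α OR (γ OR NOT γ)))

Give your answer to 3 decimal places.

NOT ε = 1 − 0.9000 = 0.1000
γ OR NOT ε = a + b − a·b on (0.7100, 0.1000) = 0.7390
α OR δ = a + b − a·b on (0.2100, 0.5200) = 0.6208
(γ OR NOT ε) OR (α OR δ) = a + b − a·b on (0.7390, 0.6208) = 0.9010
NOT γ = 1 − 0.7100 = 0.2900
γ OR NOT γ = a + b − a·b on (0.7100, 0.2900) = 0.7941
α OR (γ OR NOT γ) = a + b − a·b on (0.2100, 0.7941) = 0.8373
((γ OR NOT ε) OR (α OR δ)) OR (α OR (γ OR NOT γ)) = a + b − a·b on (0.9010, 0.8373) = 0.9839
NOT (((γ OR NOT ε) OR (α OR δ)) OR (α OR (γ OR NOT γ))) = 1 − 0.9839 = 0.0161

0.016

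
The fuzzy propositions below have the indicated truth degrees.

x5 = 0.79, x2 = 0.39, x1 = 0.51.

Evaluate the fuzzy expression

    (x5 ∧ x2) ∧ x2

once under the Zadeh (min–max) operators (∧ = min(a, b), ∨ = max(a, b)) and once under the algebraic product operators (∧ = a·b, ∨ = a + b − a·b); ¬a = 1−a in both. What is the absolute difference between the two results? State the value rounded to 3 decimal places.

0.270

Under Zadeh (min–max):
  x5 ∧ x2 = min(a, b) on (0.79, 0.39) = 0.39
  (x5 ∧ x2) ∧ x2 = min(a, b) on (0.39, 0.39) = 0.39
  → value = 0.3900
Under algebraic product:
  x5 ∧ x2 = a·b on (0.7900, 0.3900) = 0.3081
  (x5 ∧ x2) ∧ x2 = a·b on (0.3081, 0.3900) = 0.1202
  → value = 0.1202
|0.3900 − 0.1202| = 0.270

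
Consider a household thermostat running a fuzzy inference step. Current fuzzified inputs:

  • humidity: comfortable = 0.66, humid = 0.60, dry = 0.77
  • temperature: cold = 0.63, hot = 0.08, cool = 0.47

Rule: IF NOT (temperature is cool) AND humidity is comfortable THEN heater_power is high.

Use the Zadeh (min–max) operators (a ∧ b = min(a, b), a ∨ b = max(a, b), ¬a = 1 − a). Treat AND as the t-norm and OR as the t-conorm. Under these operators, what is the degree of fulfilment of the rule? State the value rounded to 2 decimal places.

firing strength: ¬cool=1−0.47=0.53, comfortable=0.66; AND[min(a, b)] → w = 0.53

0.53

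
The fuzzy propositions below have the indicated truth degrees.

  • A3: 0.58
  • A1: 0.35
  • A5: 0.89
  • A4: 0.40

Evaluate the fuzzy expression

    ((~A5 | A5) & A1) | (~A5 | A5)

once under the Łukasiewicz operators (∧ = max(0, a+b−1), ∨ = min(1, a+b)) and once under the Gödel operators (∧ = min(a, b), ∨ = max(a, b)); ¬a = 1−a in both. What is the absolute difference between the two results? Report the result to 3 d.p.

Under Łukasiewicz:
  ~A5 = 1 − 0.89 = 0.11
  ~A5 | A5 = min(1, a+b) on (0.11, 0.89) = 1.00
  (~A5 | A5) & A1 = max(0, a+b−1) on (1.00, 0.35) = 0.35
  ~A5 = 1 − 0.89 = 0.11
  ~A5 | A5 = min(1, a+b) on (0.11, 0.89) = 1.00
  ((~A5 | A5) & A1) | (~A5 | A5) = min(1, a+b) on (0.35, 1.00) = 1.00
  → value = 1.0000
Under Gödel:
  ~A5 = 1 − 0.89 = 0.11
  ~A5 | A5 = max(a, b) on (0.11, 0.89) = 0.89
  (~A5 | A5) & A1 = min(a, b) on (0.89, 0.35) = 0.35
  ~A5 = 1 − 0.89 = 0.11
  ~A5 | A5 = max(a, b) on (0.11, 0.89) = 0.89
  ((~A5 | A5) & A1) | (~A5 | A5) = max(a, b) on (0.35, 0.89) = 0.89
  → value = 0.8900
|1.0000 − 0.8900| = 0.110

0.110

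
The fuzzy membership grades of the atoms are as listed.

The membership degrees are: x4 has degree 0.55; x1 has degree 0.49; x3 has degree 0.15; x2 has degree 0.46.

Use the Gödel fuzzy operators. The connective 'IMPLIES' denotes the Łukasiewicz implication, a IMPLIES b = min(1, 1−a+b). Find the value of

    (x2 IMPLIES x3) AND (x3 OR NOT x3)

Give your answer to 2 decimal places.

0.69

x2 IMPLIES x3  [Łukasiewicz: min(1, 1−a+b)] with a=0.46, b=0.15 → 0.69
NOT x3 = 1 − 0.15 = 0.85
x3 OR NOT x3 = max(a, b) on (0.15, 0.85) = 0.85
(x2 IMPLIES x3) AND (x3 OR NOT x3) = min(a, b) on (0.69, 0.85) = 0.69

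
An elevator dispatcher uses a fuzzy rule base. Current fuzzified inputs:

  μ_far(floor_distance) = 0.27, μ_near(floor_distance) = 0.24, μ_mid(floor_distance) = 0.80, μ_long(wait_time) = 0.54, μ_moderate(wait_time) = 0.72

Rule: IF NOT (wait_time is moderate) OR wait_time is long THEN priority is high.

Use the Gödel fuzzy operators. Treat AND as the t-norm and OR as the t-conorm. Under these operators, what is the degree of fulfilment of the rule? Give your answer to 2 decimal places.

0.54

firing strength: ¬moderate=1−0.72=0.28, long=0.54; OR[max(a, b)] → w = 0.54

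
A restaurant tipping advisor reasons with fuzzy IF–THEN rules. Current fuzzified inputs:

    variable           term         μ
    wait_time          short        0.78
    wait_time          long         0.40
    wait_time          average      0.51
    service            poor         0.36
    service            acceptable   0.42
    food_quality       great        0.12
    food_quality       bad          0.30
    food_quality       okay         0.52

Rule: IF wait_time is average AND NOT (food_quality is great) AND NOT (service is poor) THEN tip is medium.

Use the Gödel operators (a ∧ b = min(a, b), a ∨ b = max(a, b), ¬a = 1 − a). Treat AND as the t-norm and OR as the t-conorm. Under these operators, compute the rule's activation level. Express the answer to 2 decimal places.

firing strength: average=0.51, ¬great=1−0.12=0.88, ¬poor=1−0.36=0.64; AND[min(a, b)] → w = 0.51

0.51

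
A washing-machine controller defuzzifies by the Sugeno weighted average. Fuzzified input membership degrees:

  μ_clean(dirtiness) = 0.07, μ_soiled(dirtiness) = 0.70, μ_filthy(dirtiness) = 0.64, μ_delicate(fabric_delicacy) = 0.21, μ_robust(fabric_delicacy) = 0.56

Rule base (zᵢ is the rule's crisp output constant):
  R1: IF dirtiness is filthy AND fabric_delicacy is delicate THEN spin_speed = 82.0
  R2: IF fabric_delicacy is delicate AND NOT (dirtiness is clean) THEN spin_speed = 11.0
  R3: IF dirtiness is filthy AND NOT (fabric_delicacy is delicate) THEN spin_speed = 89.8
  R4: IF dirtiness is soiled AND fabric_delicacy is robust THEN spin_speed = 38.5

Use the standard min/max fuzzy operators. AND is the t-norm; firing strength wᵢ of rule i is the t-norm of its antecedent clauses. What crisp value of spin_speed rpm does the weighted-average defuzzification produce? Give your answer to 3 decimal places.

60.841

R1 (z=82.0): filthy=0.64, delicate=0.21; AND[min(a, b)] → w = 0.21
R2 (z=11.0): delicate=0.21, ¬clean=1−0.07=0.93; AND[min(a, b)] → w = 0.21
R3 (z=89.8): filthy=0.64, ¬delicate=1−0.21=0.79; AND[min(a, b)] → w = 0.64
R4 (z=38.5): soiled=0.70, robust=0.56; AND[min(a, b)] → w = 0.56
Weighted average = (0.21·82.0 + 0.21·11.0 + 0.64·89.8 + 0.56·38.5) / (0.21 + 0.21 + 0.64 + 0.56)
  = 98.5620 / 1.6200 = 60.841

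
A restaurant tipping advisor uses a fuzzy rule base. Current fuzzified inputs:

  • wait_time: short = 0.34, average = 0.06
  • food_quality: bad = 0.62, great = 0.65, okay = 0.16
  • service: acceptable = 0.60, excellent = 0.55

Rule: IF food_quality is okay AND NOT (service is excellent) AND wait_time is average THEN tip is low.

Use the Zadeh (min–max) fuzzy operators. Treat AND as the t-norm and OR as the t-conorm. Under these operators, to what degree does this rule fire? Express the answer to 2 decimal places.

firing strength: okay=0.16, ¬excellent=1−0.55=0.45, average=0.06; AND[min(a, b)] → w = 0.06

0.06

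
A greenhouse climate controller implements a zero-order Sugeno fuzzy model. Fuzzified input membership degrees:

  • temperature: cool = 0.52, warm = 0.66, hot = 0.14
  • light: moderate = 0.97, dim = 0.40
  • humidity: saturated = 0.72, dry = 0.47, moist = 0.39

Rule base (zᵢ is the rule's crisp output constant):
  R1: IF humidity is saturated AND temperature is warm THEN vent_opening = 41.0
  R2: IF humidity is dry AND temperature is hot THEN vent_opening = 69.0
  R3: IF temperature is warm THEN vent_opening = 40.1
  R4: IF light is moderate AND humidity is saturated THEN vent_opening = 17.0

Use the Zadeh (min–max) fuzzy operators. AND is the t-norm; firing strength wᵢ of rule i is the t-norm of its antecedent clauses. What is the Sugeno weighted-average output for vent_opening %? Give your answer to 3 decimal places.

R1 (z=41.0): saturated=0.72, warm=0.66; AND[min(a, b)] → w = 0.66
R2 (z=69.0): dry=0.47, hot=0.14; AND[min(a, b)] → w = 0.14
R3 (z=40.1): warm=0.66 → w = 0.66
R4 (z=17.0): moderate=0.97, saturated=0.72; AND[min(a, b)] → w = 0.72
Weighted average = (0.66·41.0 + 0.14·69.0 + 0.66·40.1 + 0.72·17.0) / (0.66 + 0.14 + 0.66 + 0.72)
  = 75.4260 / 2.1800 = 34.599

34.599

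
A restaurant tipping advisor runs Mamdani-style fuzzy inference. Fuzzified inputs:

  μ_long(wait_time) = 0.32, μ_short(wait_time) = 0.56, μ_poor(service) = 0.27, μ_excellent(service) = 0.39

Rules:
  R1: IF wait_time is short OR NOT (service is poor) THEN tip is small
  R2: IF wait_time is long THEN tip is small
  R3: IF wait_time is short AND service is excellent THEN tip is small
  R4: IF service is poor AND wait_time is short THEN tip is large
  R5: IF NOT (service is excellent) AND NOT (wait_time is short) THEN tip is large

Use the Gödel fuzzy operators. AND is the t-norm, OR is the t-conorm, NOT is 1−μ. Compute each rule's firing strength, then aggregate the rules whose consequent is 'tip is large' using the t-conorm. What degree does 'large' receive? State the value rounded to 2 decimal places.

0.44

R1: short=0.56, ¬poor=1−0.27=0.73; OR[max(a, b)] → w = 0.73
R2: long=0.32 → w = 0.32
R3: short=0.56, excellent=0.39; AND[min(a, b)] → w = 0.39
R4: poor=0.27, short=0.56; AND[min(a, b)] → w = 0.27
R5: ¬excellent=1−0.39=0.61, ¬short=1−0.56=0.44; AND[min(a, b)] → w = 0.44
Rules with consequent 'large': {R4, R5} → strengths 0.27, 0.44
Aggregate via t-conorm [max(a, b)]: 0.44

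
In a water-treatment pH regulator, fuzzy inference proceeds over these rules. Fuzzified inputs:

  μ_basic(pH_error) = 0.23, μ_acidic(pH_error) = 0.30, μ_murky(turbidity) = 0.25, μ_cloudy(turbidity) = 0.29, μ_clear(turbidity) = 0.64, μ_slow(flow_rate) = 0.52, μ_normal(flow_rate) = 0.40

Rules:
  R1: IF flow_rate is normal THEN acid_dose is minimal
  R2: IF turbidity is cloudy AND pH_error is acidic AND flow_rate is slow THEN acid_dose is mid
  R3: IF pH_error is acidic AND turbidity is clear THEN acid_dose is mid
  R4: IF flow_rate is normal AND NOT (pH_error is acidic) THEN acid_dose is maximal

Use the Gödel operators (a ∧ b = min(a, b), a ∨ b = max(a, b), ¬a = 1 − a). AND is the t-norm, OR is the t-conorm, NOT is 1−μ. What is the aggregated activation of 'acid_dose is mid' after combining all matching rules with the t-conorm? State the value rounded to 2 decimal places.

R1: normal=0.40 → w = 0.40
R2: cloudy=0.29, acidic=0.30, slow=0.52; AND[min(a, b)] → w = 0.29
R3: acidic=0.30, clear=0.64; AND[min(a, b)] → w = 0.30
R4: normal=0.40, ¬acidic=1−0.30=0.70; AND[min(a, b)] → w = 0.40
Rules with consequent 'mid': {R2, R3} → strengths 0.29, 0.30
Aggregate via t-conorm [max(a, b)]: 0.30

0.30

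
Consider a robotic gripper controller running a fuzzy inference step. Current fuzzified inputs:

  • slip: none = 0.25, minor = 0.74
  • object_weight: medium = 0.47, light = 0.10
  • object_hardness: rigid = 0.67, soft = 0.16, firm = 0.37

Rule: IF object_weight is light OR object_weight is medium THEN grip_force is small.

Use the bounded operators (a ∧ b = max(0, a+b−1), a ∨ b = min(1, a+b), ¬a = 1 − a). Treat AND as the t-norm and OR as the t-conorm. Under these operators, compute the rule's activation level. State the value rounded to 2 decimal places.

firing strength: light=0.10, medium=0.47; OR[min(1, a+b)] → w = 0.57

0.57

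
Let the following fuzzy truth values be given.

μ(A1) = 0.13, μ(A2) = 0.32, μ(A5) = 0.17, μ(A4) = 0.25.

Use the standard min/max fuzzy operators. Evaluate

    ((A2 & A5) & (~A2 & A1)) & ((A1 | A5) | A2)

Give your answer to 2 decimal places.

A2 & A5 = min(a, b) on (0.32, 0.17) = 0.17
~A2 = 1 − 0.32 = 0.68
~A2 & A1 = min(a, b) on (0.68, 0.13) = 0.13
(A2 & A5) & (~A2 & A1) = min(a, b) on (0.17, 0.13) = 0.13
A1 | A5 = max(a, b) on (0.13, 0.17) = 0.17
(A1 | A5) | A2 = max(a, b) on (0.17, 0.32) = 0.32
((A2 & A5) & (~A2 & A1)) & ((A1 | A5) | A2) = min(a, b) on (0.13, 0.32) = 0.13

0.13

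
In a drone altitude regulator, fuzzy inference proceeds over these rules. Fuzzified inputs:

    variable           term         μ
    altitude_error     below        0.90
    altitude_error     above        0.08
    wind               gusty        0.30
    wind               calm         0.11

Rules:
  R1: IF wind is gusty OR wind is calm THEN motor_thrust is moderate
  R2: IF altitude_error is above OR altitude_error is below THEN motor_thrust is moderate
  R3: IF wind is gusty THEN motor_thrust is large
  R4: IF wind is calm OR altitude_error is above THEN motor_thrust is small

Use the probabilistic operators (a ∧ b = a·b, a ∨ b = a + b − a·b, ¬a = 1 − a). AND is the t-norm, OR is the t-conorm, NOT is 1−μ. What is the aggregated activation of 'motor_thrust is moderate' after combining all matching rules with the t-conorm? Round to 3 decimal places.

0.943

R1: gusty=0.30, calm=0.11; OR[a + b − a·b] → w = 0.3770
R2: above=0.08, below=0.90; OR[a + b − a·b] → w = 0.9080
R3: gusty=0.30 → w = 0.3000
R4: calm=0.11, above=0.08; OR[a + b − a·b] → w = 0.1812
Rules with consequent 'moderate': {R1, R2} → strengths 0.3770, 0.9080
Aggregate via t-conorm [a + b − a·b]: 0.9427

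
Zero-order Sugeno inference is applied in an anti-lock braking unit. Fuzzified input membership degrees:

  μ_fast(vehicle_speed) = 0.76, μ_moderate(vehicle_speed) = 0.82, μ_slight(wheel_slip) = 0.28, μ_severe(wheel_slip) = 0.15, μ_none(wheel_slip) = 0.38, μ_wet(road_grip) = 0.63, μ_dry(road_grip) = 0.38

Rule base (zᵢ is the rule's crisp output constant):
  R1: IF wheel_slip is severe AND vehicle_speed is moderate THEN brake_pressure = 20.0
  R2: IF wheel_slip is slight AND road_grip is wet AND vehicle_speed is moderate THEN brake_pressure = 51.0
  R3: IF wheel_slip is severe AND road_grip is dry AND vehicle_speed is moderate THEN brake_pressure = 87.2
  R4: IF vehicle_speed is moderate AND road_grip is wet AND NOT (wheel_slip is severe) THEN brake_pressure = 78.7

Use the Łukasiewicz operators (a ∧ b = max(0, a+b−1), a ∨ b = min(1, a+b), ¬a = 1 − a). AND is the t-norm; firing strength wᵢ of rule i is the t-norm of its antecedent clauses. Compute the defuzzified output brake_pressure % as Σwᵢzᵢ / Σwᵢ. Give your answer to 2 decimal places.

78.70

R1 (z=20.0): severe=0.15, moderate=0.82; AND[max(0, a+b−1)] → w = 0.00
R2 (z=51.0): slight=0.28, wet=0.63, moderate=0.82; AND[max(0, a+b−1)] → w = 0.00
R3 (z=87.2): severe=0.15, dry=0.38, moderate=0.82; AND[max(0, a+b−1)] → w = 0.00
R4 (z=78.7): moderate=0.82, wet=0.63, ¬severe=1−0.15=0.85; AND[max(0, a+b−1)] → w = 0.30
Weighted average = (0.00·20.0 + 0.00·51.0 + 0.00·87.2 + 0.30·78.7) / (0.00 + 0.00 + 0.00 + 0.30)
  = 23.6100 / 0.3000 = 78.70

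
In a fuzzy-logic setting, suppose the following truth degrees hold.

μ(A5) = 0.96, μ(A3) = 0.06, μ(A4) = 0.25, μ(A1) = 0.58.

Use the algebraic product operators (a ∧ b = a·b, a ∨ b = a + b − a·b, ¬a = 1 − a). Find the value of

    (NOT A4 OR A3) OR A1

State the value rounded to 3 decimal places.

NOT A4 = 1 − 0.2500 = 0.7500
NOT A4 OR A3 = a + b − a·b on (0.7500, 0.0600) = 0.7650
(NOT A4 OR A3) OR A1 = a + b − a·b on (0.7650, 0.5800) = 0.9013

0.901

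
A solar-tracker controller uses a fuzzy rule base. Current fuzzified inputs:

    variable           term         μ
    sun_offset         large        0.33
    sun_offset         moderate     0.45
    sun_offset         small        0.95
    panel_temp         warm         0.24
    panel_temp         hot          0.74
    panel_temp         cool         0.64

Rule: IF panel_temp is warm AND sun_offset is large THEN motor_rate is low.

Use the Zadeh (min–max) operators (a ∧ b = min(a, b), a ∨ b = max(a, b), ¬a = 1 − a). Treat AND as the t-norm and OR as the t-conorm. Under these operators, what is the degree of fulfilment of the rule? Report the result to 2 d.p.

firing strength: warm=0.24, large=0.33; AND[min(a, b)] → w = 0.24

0.24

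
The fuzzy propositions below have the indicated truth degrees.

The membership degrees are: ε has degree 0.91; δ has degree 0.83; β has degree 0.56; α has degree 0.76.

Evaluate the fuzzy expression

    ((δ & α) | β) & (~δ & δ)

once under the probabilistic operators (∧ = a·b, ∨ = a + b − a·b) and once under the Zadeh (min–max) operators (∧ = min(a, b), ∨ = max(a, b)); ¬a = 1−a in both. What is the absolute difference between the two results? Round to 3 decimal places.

Under probabilistic:
  δ & α = a·b on (0.8300, 0.7600) = 0.6308
  (δ & α) | β = a + b − a·b on (0.6308, 0.5600) = 0.8376
  ~δ = 1 − 0.8300 = 0.1700
  ~δ & δ = a·b on (0.1700, 0.8300) = 0.1411
  ((δ & α) | β) & (~δ & δ) = a·b on (0.8376, 0.1411) = 0.1182
  → value = 0.1182
Under Zadeh (min–max):
  δ & α = min(a, b) on (0.83, 0.76) = 0.76
  (δ & α) | β = max(a, b) on (0.76, 0.56) = 0.76
  ~δ = 1 − 0.83 = 0.17
  ~δ & δ = min(a, b) on (0.17, 0.83) = 0.17
  ((δ & α) | β) & (~δ & δ) = min(a, b) on (0.76, 0.17) = 0.17
  → value = 0.1700
|0.1182 − 0.1700| = 0.052

0.052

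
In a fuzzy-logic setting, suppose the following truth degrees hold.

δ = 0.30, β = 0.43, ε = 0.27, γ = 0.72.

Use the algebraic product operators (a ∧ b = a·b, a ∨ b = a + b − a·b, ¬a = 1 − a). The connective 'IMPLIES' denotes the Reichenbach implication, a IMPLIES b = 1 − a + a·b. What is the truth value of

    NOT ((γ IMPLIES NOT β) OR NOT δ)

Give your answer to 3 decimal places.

NOT β = 1 − 0.4300 = 0.5700
γ IMPLIES NOT β  [Reichenbach: 1 − a + a·b] with a=0.7200, b=0.5700 → 0.6904
NOT δ = 1 − 0.3000 = 0.7000
(γ IMPLIES NOT β) OR NOT δ = a + b − a·b on (0.6904, 0.7000) = 0.9071
NOT ((γ IMPLIES NOT β) OR NOT δ) = 1 − 0.9071 = 0.0929

0.093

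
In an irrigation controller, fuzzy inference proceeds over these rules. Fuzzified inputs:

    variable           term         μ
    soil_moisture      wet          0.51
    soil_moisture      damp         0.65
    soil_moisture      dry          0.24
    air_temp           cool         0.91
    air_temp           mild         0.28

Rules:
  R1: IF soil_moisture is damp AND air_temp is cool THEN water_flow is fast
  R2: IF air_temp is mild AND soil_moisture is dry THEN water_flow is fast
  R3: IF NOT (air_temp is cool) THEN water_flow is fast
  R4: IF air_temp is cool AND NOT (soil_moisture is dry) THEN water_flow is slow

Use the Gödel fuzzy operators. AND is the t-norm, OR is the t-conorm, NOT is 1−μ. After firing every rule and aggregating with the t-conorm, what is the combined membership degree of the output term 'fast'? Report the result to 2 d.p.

R1: damp=0.65, cool=0.91; AND[min(a, b)] → w = 0.65
R2: mild=0.28, dry=0.24; AND[min(a, b)] → w = 0.24
R3: ¬cool=1−0.91=0.09 → w = 0.09
R4: cool=0.91, ¬dry=1−0.24=0.76; AND[min(a, b)] → w = 0.76
Rules with consequent 'fast': {R1, R2, R3} → strengths 0.65, 0.24, 0.09
Aggregate via t-conorm [max(a, b)]: 0.65

0.65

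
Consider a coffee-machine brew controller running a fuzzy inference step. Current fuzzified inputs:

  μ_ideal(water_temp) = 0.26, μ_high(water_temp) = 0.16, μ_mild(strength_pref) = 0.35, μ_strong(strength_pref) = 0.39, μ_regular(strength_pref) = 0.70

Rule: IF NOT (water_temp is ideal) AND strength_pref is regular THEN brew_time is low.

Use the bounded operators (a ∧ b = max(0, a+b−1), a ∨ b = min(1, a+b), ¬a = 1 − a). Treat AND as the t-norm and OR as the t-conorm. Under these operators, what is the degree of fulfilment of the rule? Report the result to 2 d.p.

0.44

firing strength: ¬ideal=1−0.26=0.74, regular=0.70; AND[max(0, a+b−1)] → w = 0.44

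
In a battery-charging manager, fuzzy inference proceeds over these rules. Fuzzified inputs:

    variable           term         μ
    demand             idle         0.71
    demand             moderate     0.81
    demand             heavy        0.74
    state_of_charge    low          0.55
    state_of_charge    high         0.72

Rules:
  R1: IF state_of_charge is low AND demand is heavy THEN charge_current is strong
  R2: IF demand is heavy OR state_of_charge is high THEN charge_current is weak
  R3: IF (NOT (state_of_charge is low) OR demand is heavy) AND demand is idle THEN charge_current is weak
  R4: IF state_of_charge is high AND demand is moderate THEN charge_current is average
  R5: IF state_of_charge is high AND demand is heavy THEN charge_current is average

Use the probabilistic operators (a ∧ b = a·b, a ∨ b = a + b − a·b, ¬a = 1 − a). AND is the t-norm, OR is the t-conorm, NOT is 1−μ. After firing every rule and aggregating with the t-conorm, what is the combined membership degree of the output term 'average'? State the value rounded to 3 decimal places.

R1: low=0.55, heavy=0.74; AND[a·b] → w = 0.4070
R2: heavy=0.74, high=0.72; OR[a + b − a·b] → w = 0.9272
R3: (¬low=1−0.55=0.45 OR heavy=0.74) = 0.8570; AND[a·b] with idle=0.71 → w = 0.6085
R4: high=0.72, moderate=0.81; AND[a·b] → w = 0.5832
R5: high=0.72, heavy=0.74; AND[a·b] → w = 0.5328
Rules with consequent 'average': {R4, R5} → strengths 0.5832, 0.5328
Aggregate via t-conorm [a + b − a·b]: 0.8053

0.805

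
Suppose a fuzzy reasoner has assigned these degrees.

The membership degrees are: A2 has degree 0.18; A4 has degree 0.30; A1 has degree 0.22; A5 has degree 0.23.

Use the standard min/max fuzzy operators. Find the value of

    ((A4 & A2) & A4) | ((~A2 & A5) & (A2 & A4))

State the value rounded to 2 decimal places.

0.18

A4 & A2 = min(a, b) on (0.30, 0.18) = 0.18
(A4 & A2) & A4 = min(a, b) on (0.18, 0.30) = 0.18
~A2 = 1 − 0.18 = 0.82
~A2 & A5 = min(a, b) on (0.82, 0.23) = 0.23
A2 & A4 = min(a, b) on (0.18, 0.30) = 0.18
(~A2 & A5) & (A2 & A4) = min(a, b) on (0.23, 0.18) = 0.18
((A4 & A2) & A4) | ((~A2 & A5) & (A2 & A4)) = max(a, b) on (0.18, 0.18) = 0.18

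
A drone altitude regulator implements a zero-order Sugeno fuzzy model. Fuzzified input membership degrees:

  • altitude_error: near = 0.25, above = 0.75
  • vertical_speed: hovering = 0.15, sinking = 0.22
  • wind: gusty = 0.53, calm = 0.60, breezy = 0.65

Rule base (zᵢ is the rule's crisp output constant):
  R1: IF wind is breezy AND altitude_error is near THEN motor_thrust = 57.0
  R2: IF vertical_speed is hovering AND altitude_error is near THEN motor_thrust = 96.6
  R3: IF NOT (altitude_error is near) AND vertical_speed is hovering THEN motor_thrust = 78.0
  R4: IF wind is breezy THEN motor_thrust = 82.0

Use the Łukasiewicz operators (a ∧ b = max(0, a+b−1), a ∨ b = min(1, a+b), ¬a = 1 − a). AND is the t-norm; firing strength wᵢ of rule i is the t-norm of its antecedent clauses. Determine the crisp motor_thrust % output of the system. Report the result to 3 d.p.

R1 (z=57.0): breezy=0.65, near=0.25; AND[max(0, a+b−1)] → w = 0.00
R2 (z=96.6): hovering=0.15, near=0.25; AND[max(0, a+b−1)] → w = 0.00
R3 (z=78.0): ¬near=1−0.25=0.75, hovering=0.15; AND[max(0, a+b−1)] → w = 0.00
R4 (z=82.0): breezy=0.65 → w = 0.65
Weighted average = (0.00·57.0 + 0.00·96.6 + 0.00·78.0 + 0.65·82.0) / (0.00 + 0.00 + 0.00 + 0.65)
  = 53.3000 / 0.6500 = 82.000

82.000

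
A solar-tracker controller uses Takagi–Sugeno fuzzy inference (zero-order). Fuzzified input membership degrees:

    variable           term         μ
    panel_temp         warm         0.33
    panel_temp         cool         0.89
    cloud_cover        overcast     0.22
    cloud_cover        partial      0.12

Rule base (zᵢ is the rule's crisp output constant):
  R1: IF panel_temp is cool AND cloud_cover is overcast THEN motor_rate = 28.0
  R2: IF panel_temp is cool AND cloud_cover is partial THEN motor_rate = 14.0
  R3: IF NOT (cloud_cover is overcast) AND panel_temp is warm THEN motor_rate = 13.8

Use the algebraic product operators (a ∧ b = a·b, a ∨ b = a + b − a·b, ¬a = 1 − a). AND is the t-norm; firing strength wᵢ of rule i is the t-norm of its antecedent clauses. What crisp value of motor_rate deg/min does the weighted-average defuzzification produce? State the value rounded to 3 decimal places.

18.803

R1 (z=28.0): cool=0.89, overcast=0.22; AND[a·b] → w = 0.1958
R2 (z=14.0): cool=0.89, partial=0.12; AND[a·b] → w = 0.1068
R3 (z=13.8): ¬overcast=1−0.22=0.78, warm=0.33; AND[a·b] → w = 0.2574
Weighted average = (0.1958·28.0 + 0.1068·14.0 + 0.2574·13.8) / (0.1958 + 0.1068 + 0.2574)
  = 10.5297 / 0.5600 = 18.803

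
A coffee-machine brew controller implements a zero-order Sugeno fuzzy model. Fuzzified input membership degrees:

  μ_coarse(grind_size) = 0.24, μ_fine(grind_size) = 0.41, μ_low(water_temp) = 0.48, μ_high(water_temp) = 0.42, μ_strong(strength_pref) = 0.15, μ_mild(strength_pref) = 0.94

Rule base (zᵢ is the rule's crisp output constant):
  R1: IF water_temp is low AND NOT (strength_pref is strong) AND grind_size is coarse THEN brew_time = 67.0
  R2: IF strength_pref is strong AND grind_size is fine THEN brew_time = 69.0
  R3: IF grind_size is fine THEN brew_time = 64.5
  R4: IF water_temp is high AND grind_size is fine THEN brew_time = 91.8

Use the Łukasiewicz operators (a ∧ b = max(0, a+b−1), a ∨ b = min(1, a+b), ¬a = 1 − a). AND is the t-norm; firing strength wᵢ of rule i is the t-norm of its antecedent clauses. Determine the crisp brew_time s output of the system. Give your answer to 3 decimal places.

R1 (z=67.0): low=0.48, ¬strong=1−0.15=0.85, coarse=0.24; AND[max(0, a+b−1)] → w = 0.00
R2 (z=69.0): strong=0.15, fine=0.41; AND[max(0, a+b−1)] → w = 0.00
R3 (z=64.5): fine=0.41 → w = 0.41
R4 (z=91.8): high=0.42, fine=0.41; AND[max(0, a+b−1)] → w = 0.00
Weighted average = (0.00·67.0 + 0.00·69.0 + 0.41·64.5 + 0.00·91.8) / (0.00 + 0.00 + 0.41 + 0.00)
  = 26.4450 / 0.4100 = 64.500

64.500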